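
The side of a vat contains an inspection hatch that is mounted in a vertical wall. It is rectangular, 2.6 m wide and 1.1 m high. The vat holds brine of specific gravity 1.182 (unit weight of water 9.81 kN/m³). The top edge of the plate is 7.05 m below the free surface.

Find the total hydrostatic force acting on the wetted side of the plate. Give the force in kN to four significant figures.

F ≈ 252.0 kN

γ = 1.182 × 9.81 = 11.59542 kN/m³.
The centroid lies 1.1/2 = 0.55 m below the top edge, so the centroid depth is h_c = 7.05 + 0.55 = 7.6 m.
A = 2.6 × 1.1 = 2.86 m².
Resultant F = γ·h_c·A = 11.59542 × 7.6 × 2.86 = 252.038 kN.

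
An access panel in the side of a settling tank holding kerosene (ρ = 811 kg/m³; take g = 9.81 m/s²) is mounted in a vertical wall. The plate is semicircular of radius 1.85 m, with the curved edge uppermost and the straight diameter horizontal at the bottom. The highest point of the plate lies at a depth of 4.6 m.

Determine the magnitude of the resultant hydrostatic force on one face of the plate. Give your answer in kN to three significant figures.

γ = ρg = 811 × 9.81 / 1000 = 7.95591 kN/m³.
The centroid lies 4r/(3π) = 0.785164 m above the diameter, so r − 4r/(3π) = 1.85 − 0.785164 = 1.06484 m below the topmost point, so the centroid depth is h_c = 4.6 + 1.06484 = 5.66484 m.
A = πr²/2 = π × 1.85²/2 = 5.37605 m².
Resultant F = γ·h_c·A = 7.95591 × 5.66484 × 5.37605 = 242.293 kN.

F ≈ 242 kN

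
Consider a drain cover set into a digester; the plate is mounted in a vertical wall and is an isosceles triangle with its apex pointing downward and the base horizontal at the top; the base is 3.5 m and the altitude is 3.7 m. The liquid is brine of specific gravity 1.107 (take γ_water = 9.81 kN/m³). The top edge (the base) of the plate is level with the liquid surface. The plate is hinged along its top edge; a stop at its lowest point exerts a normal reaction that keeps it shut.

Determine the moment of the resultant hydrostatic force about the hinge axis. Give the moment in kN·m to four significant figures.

M ≈ 160.4 kN·m

γ = 1.107 × 9.81 = 10.85967 kN/m³.
With the apex down, the centroid sits h/3 = 3.7/3 = 1.23333 m below the base (the top edge), so the centroid depth is h_c = 1.23333 m.
A = ½ × 3.5 × 3.7 = 6.475 m².
Resultant F = γ·h_c·A = 10.85967 × 1.23333 × 6.475 = 86.7233 kN.
I_c = b·h³/36 = 3.5 × 3.7³/36 = 4.9246 m⁴.
Centre of pressure: y_p = y_c + I_c/(y_c·A) = 1.23333 + 4.9246/(1.23333 × 6.475) = 1.23333 + 0.616669 = 1.85 m along the plane.
The resultant acts 1.23333 + 0.616669 = 1.85 m (along the plate) below the hinge at the top edge, so the moment about the hinge is M = F × 1.85 = 86.7233 × 1.85 = 160.438 kN·m.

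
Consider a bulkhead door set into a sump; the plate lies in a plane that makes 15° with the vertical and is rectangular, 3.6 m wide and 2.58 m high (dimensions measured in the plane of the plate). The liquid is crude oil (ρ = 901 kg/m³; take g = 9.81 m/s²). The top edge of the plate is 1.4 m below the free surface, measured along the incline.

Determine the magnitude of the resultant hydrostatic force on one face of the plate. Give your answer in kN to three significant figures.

γ = ρg = 901 × 9.81 / 1000 = 8.83881 kN/m³.
The plate makes 15° with the vertical, i.e. θ = 90° − 15° = 75° to the horizontal. Measuring y along the incline from the free-surface line, vertical depth h = y·sinθ with sinθ = 0.965926.
The centroid lies 2.58/2 = 1.29 m below the top edge, so y_c = 1.4 + 1.29 = 2.69 m and h_c = 2.69 × 0.965926 = 2.59834 m.
A = 3.6 × 2.58 = 9.288 m².
Resultant F = γ·h_c·A = 8.83881 × 2.59834 × 9.288 = 213.31 kN.

F ≈ 213 kN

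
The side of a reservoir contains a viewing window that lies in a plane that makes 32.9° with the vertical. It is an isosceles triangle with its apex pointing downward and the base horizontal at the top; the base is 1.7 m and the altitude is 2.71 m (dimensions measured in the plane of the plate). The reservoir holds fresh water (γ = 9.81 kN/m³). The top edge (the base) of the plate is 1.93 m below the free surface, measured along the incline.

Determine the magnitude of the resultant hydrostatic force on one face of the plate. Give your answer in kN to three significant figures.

F ≈ 53.8 kN

γ = 9.81 kN/m³.
The plate makes 32.9° with the vertical, i.e. θ = 90° − 32.9° = 57.1° to the horizontal. Measuring y along the incline from the free-surface line, vertical depth h = y·sinθ with sinθ = 0.839620.
With the apex down, the centroid sits h/3 = 2.71/3 = 0.903333 m below the base (the top edge), so y_c = 1.93 + 0.903333 = 2.83333 m and h_c = 2.83333 × 0.839620 = 2.37892 m.
A = ½ × 1.7 × 2.71 = 2.3035 m².
Resultant F = γ·h_c·A = 9.81 × 2.37892 × 2.3035 = 53.7573 kN.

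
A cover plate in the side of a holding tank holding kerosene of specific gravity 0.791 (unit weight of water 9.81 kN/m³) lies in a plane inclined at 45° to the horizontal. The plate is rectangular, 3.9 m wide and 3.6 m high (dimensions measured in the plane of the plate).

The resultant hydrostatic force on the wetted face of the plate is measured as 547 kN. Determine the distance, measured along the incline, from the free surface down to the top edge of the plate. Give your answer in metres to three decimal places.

γ = 0.791 × 9.81 = 7.75971 kN/m³.
A = 3.9 × 3.6 = 14.04 m².
From F = γ·h_c·A, the centroid depth is h_c = 547/(7.75971 × 14.04) = 5.02082 m.
Let θ = 45° be the plate's angle to the horizontal; measure y along the incline from where the plane meets the free surface. Vertical depth h = y·sinθ with sinθ = 0.707107.
Along the incline, y_c = h_c/sinθ = 5.02082/0.707107 = 7.10051 m.
The centroid lies 3.6/2 = 1.8 m below the top edge, so the top edge sits at y_top = 7.10051 − 1.8 = 5.30051 m along the incline.

y_top ≈ 5.301 m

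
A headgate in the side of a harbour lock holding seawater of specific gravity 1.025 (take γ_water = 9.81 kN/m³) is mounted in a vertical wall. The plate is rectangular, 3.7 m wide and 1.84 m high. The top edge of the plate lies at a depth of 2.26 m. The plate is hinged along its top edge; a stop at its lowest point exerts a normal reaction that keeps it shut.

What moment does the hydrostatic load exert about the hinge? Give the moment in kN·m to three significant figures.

M ≈ 220 kN·m

γ = 1.025 × 9.81 = 10.05525 kN/m³.
The centroid lies 1.84/2 = 0.92 m below the top edge, so the centroid depth is h_c = 2.26 + 0.92 = 3.18 m.
A = 3.7 × 1.84 = 6.808 m².
Resultant F = γ·h_c·A = 10.05525 × 3.18 × 6.808 = 217.691 kN.
I_c = b·h³/12 = 3.7 × 1.84³/12 = 1.92076 m⁴.
Centre of pressure: y_p = y_c + I_c/(y_c·A) = 3.18 + 1.92076/(3.18 × 6.808) = 3.18 + 0.088721 = 3.26872 m along the plane.
The resultant acts 0.92 + 0.088721 = 1.00872 m (along the plate) below the hinge at the top edge, so the moment about the hinge is M = F × 1.00872 = 217.691 × 1.00872 = 219.589 kN·m.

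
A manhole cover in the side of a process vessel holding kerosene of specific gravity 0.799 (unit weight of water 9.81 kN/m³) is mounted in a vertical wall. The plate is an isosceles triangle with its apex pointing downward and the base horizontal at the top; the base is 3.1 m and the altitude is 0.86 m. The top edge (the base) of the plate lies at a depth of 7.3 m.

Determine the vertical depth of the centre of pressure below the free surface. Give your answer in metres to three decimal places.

γ = 0.799 × 9.81 = 7.83819 kN/m³.
With the apex down, the centroid sits h/3 = 0.86/3 = 0.286667 m below the base (the top edge), so the centroid depth is h_c = 7.3 + 0.286667 = 7.58667 m.
A = ½ × 3.1 × 0.86 = 1.333 m².
Resultant F = γ·h_c·A = 7.83819 × 7.58667 × 1.333 = 79.2679 kN.
I_c = b·h³/36 = 3.1 × 0.86³/36 = 0.0547715 m⁴.
Centre of pressure: y_p = y_c + I_c/(y_c·A) = 7.58667 + 0.0547715/(7.58667 × 1.333) = 7.58667 + 0.00541593 = 7.59209 m along the plane.

h_p = 7.592 m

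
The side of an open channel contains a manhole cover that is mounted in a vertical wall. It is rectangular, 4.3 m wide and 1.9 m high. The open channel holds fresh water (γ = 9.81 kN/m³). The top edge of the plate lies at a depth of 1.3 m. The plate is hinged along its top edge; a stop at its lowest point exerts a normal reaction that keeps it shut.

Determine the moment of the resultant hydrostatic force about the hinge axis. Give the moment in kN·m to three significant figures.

M ≈ 195 kN·m

γ = 9.81 kN/m³.
The centroid lies 1.9/2 = 0.95 m below the top edge, so the centroid depth is h_c = 1.3 + 0.95 = 2.25 m.
A = 4.3 × 1.9 = 8.17 m².
Resultant F = γ·h_c·A = 9.81 × 2.25 × 8.17 = 180.332 kN.
I_c = b·h³/12 = 4.3 × 1.9³/12 = 2.45781 m⁴.
Centre of pressure: y_p = y_c + I_c/(y_c·A) = 2.25 + 2.45781/(2.25 × 8.17) = 2.25 + 0.133704 = 2.3837 m along the plane.
The resultant acts 0.95 + 0.133704 = 1.0837 m (along the plate) below the hinge at the top edge, so the moment about the hinge is M = F × 1.0837 = 180.332 × 1.0837 = 195.426 kN·m.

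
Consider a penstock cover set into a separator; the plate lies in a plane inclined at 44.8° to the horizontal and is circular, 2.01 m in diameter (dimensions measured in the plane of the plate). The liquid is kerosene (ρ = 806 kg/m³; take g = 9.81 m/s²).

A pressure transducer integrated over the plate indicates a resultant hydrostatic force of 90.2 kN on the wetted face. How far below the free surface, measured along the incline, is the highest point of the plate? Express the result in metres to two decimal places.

γ = ρg = 806 × 9.81 / 1000 = 7.90686 kN/m³.
A = π(1.005)² = 3.17309 m².
From F = γ·h_c·A, the centroid depth is h_c = 90.2/(7.90686 × 3.17309) = 3.59518 m.
Let θ = 44.8° be the plate's angle to the horizontal; measure y along the incline from where the plane meets the free surface. Vertical depth h = y·sinθ with sinθ = 0.704634.
Along the incline, y_c = h_c/sinθ = 3.59518/0.704634 = 5.10219 m.
The centroid is at the centre, 1.005 m below the top of the plate, so the highest point sits at y_top = 5.10219 − 1.005 = 4.09719 m along the incline.

y_top ≈ 4.10 m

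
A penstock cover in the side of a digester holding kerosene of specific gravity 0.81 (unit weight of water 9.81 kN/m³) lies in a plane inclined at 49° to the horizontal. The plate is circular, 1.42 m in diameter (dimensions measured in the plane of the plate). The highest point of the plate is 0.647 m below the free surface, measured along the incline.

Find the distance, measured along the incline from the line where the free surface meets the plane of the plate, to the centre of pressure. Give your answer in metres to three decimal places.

γ = 0.81 × 9.81 = 7.9461 kN/m³.
Let θ = 49° be the plate's angle to the horizontal; measure y along the incline from where the plane meets the free surface. Vertical depth h = y·sinθ with sinθ = 0.754710.
The centroid is at the centre, 0.71 m below the top of the plate, so y_c = 0.647 + 0.71 = 1.357 m and h_c = 1.357 × 0.754710 = 1.02414 m.
A = π(0.71)² = 1.58368 m².
Resultant F = γ·h_c·A = 7.9461 × 1.02414 × 1.58368 = 12.8879 kN.
I_c = πr⁴/4 = π × 0.71⁴/4 = 0.199583 m⁴.
Centre of pressure: y_p = y_c + I_c/(y_c·A) = 1.357 + 0.199583/(1.357 × 1.58368) = 1.357 + 0.0928702 = 1.44987 m along the plane.

y_p = 1.450 m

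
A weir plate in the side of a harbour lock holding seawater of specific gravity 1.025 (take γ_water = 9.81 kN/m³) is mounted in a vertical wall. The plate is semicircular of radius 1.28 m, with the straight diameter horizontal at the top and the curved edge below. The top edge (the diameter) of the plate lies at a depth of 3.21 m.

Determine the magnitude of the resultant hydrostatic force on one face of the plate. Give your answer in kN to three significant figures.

F ≈ 97.1 kN

γ = 1.025 × 9.81 = 10.05525 kN/m³.
The centroid of a semicircle lies 4r/(3π) = 0.543249 m from the diameter, here below the top edge, so the centroid depth is h_c = 3.21 + 0.543249 = 3.75325 m.
A = πr²/2 = π × 1.28²/2 = 2.57359 m².
Resultant F = γ·h_c·A = 10.05525 × 3.75325 × 2.57359 = 97.1269 kN.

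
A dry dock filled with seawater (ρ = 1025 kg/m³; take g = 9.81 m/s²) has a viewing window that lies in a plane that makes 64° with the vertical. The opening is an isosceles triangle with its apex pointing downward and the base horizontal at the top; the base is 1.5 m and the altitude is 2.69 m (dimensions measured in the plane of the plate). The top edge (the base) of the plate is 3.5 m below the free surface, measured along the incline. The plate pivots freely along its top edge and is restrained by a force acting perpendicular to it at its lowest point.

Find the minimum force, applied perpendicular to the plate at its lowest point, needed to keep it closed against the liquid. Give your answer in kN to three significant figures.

γ = ρg = 1025 × 9.81 / 1000 = 10.05525 kN/m³.
The plate makes 64° with the vertical, i.e. θ = 90° − 64° = 26° to the horizontal. Measuring y along the incline from the free-surface line, vertical depth h = y·sinθ with sinθ = 0.438371.
With the apex down, the centroid sits h/3 = 2.69/3 = 0.896667 m below the base (the top edge), so y_c = 3.5 + 0.896667 = 4.39667 m and h_c = 4.39667 × 0.438371 = 1.92737 m.
A = ½ × 1.5 × 2.69 = 2.0175 m².
Resultant F = γ·h_c·A = 10.05525 × 1.92737 × 2.0175 = 39.0995 kN.
I_c = b·h³/36 = 1.5 × 2.69³/36 = 0.811046 m⁴.
Centre of pressure: y_p = y_c + I_c/(y_c·A) = 4.39667 + 0.811046/(4.39667 × 2.0175) = 4.39667 + 0.0914341 = 4.4881 m along the plane.
The resultant acts 0.896667 + 0.0914341 = 0.988101 m (along the plate) below the hinge at the top edge, so the moment about the hinge is M = F × 0.988101 = 39.0995 × 0.988101 = 38.6343 kN·m.
A normal force at the bottom, 2.69 m from the hinge, must supply this moment: P = 38.6343/2.69 = 14.3622 kN.

P ≈ 14.4 kN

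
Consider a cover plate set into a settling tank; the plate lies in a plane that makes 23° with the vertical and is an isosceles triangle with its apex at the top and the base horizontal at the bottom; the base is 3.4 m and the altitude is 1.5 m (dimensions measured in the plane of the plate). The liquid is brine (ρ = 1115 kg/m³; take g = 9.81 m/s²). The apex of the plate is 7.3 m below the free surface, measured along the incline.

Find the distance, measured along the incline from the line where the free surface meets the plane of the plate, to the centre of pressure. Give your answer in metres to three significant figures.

y_p = 8.32 m

γ = ρg = 1115 × 9.81 / 1000 = 10.93815 kN/m³.
The plate makes 23° with the vertical, i.e. θ = 90° − 23° = 67° to the horizontal. Measuring y along the incline from the free-surface line, vertical depth h = y·sinθ with sinθ = 0.920505.
With the apex up, the centroid sits 2h/3 = 2 × 1.5/3 = 1 m below the apex, so y_c = 7.3 + 1 = 8.3 m and h_c = 8.3 × 0.920505 = 7.64019 m.
A = ½ × 3.4 × 1.5 = 2.55 m².
Resultant F = γ·h_c·A = 10.93815 × 7.64019 × 2.55 = 213.102 kN.
I_c = b·h³/36 = 3.4 × 1.5³/36 = 0.31875 m⁴.
Centre of pressure: y_p = y_c + I_c/(y_c·A) = 8.3 + 0.31875/(8.3 × 2.55) = 8.3 + 0.0150602 = 8.31506 m along the plane.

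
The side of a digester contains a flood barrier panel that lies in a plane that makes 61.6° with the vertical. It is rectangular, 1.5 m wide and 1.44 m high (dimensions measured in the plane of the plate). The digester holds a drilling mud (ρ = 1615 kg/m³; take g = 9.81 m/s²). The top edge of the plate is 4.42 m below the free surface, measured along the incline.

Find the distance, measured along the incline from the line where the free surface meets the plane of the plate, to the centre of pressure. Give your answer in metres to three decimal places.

γ = ρg = 1615 × 9.81 / 1000 = 15.84315 kN/m³.
The plate makes 61.6° with the vertical, i.e. θ = 90° − 61.6° = 28.4° to the horizontal. Measuring y along the incline from the free-surface line, vertical depth h = y·sinθ with sinθ = 0.475624.
The centroid lies 1.44/2 = 0.72 m below the top edge, so y_c = 4.42 + 0.72 = 5.14 m and h_c = 5.14 × 0.475624 = 2.44471 m.
A = 1.5 × 1.44 = 2.16 m².
Resultant F = γ·h_c·A = 15.84315 × 2.44471 × 2.16 = 83.6609 kN.
I_c = b·h³/12 = 1.5 × 1.44³/12 = 0.373248 m⁴.
Centre of pressure: y_p = y_c + I_c/(y_c·A) = 5.14 + 0.373248/(5.14 × 2.16) = 5.14 + 0.0336187 = 5.17362 m along the plane.

y_p = 5.174 m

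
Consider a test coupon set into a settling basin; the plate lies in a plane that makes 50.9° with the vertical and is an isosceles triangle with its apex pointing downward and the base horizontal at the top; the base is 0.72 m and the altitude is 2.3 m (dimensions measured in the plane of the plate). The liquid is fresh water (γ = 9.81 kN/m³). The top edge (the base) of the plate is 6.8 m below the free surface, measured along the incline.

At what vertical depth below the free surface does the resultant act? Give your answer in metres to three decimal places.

h_p = 4.797 m

γ = 9.81 kN/m³.
The plate makes 50.9° with the vertical, i.e. θ = 90° − 50.9° = 39.1° to the horizontal. Measuring y along the incline from the free-surface line, vertical depth h = y·sinθ with sinθ = 0.630676.
With the apex down, the centroid sits h/3 = 2.3/3 = 0.766667 m below the base (the top edge), so y_c = 6.8 + 0.766667 = 7.56667 m and h_c = 7.56667 × 0.630676 = 4.77212 m.
A = ½ × 0.72 × 2.3 = 0.828 m².
Resultant F = γ·h_c·A = 9.81 × 4.77212 × 0.828 = 38.7624 kN.
I_c = b·h³/36 = 0.72 × 2.3³/36 = 0.24334 m⁴.
Centre of pressure: y_p = y_c + I_c/(y_c·A) = 7.56667 + 0.24334/(7.56667 × 0.828) = 7.56667 + 0.0388399 = 7.60551 m along the plane.
Vertically, h_p = y_p·sinθ = 7.60551 × 0.630676 = 4.79661 m.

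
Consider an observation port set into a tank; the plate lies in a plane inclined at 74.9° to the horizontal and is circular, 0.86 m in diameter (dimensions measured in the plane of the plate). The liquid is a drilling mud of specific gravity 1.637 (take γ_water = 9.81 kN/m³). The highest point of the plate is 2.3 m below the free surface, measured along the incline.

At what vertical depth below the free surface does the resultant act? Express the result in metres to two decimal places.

γ = 1.637 × 9.81 = 16.05897 kN/m³.
Let θ = 74.9° be the plate's angle to the horizontal; measure y along the incline from where the plane meets the free surface. Vertical depth h = y·sinθ with sinθ = 0.965473.
The centroid is at the centre, 0.43 m below the top of the plate, so y_c = 2.3 + 0.43 = 2.73 m and h_c = 2.73 × 0.965473 = 2.63574 m.
A = π(0.43)² = 0.58088 m².
Resultant F = γ·h_c·A = 16.05897 × 2.63574 × 0.58088 = 24.5871 kN.
I_c = πr⁴/4 = π × 0.43⁴/4 = 0.0268512 m⁴.
Centre of pressure: y_p = y_c + I_c/(y_c·A) = 2.73 + 0.0268512/(2.73 × 0.58088) = 2.73 + 0.0169322 = 2.74693 m along the plane.
Vertically, h_p = y_p·sinθ = 2.74693 × 0.965473 = 2.65209 m.

h_p = 2.65 m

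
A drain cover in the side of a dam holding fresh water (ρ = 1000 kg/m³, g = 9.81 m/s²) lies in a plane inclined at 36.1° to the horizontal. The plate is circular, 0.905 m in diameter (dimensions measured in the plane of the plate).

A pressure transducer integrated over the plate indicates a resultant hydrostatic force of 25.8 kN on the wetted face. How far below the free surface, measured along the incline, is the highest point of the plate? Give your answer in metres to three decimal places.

γ = ρg = 1000 × 9.81 = 9810 N/m³ = 9.81 kN/m³.
A = π(0.4525)² = 0.643261 m².
From F = γ·h_c·A, the centroid depth is h_c = 25.8/(9.81 × 0.643261) = 4.0885 m.
Let θ = 36.1° be the plate's angle to the horizontal; measure y along the incline from where the plane meets the free surface. Vertical depth h = y·sinθ with sinθ = 0.589196.
Along the incline, y_c = h_c/sinθ = 4.0885/0.589196 = 6.93912 m.
The centroid is at the centre, 0.4525 m below the top of the plate, so the highest point sits at y_top = 6.93912 − 0.4525 = 6.48662 m along the incline.

y_top ≈ 6.487 m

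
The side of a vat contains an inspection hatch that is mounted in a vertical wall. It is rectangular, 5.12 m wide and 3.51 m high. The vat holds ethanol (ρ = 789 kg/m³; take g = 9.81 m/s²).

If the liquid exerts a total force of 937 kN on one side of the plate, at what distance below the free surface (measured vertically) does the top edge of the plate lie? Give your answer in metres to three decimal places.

d_top ≈ 4.981 m

γ = ρg = 789 × 9.81 / 1000 = 7.74009 kN/m³.
A = 5.12 × 3.51 = 17.9712 m².
From F = γ·h_c·A, the centroid depth is h_c = 937/(7.74009 × 17.9712) = 6.73622 m.
The centroid lies 3.51/2 = 1.755 m below the top edge, so the top edge sits at h_top = 6.73622 − 1.755 = 4.98122 m below the surface.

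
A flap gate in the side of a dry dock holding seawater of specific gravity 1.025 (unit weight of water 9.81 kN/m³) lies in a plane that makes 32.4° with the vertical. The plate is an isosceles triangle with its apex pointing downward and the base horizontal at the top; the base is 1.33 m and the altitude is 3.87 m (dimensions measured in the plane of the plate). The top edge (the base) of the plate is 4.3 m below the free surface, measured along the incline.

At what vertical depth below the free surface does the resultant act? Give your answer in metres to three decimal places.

h_p = 4.845 m

γ = 1.025 × 9.81 = 10.05525 kN/m³.
The plate makes 32.4° with the vertical, i.e. θ = 90° − 32.4° = 57.6° to the horizontal. Measuring y along the incline from the free-surface line, vertical depth h = y·sinθ with sinθ = 0.844328.
With the apex down, the centroid sits h/3 = 3.87/3 = 1.29 m below the base (the top edge), so y_c = 4.3 + 1.29 = 5.59 m and h_c = 5.59 × 0.844328 = 4.71979 m.
A = ½ × 1.33 × 3.87 = 2.57355 m².
Resultant F = γ·h_c·A = 10.05525 × 4.71979 × 2.57355 = 122.137 kN.
I_c = b·h³/36 = 1.33 × 3.87³/36 = 2.14132 m⁴.
Centre of pressure: y_p = y_c + I_c/(y_c·A) = 5.59 + 2.14132/(5.59 × 2.57355) = 5.59 + 0.148846 = 5.73885 m along the plane.
Vertically, h_p = y_p·sinθ = 5.73885 × 0.844328 = 4.84547 m.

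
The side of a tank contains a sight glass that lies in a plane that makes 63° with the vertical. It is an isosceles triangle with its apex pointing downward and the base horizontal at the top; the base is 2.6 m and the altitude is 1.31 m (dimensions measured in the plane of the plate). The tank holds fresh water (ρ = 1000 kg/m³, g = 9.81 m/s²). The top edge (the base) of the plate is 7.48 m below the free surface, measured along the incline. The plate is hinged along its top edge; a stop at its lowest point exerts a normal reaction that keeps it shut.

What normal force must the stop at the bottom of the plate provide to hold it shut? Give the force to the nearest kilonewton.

P ≈ 21 kN

γ = ρg = 1000 × 9.81 = 9810 N/m³ = 9.81 kN/m³.
The plate makes 63° with the vertical, i.e. θ = 90° − 63° = 27° to the horizontal. Measuring y along the incline from the free-surface line, vertical depth h = y·sinθ with sinθ = 0.453990.
With the apex down, the centroid sits h/3 = 1.31/3 = 0.436667 m below the base (the top edge), so y_c = 7.48 + 0.436667 = 7.91667 m and h_c = 7.91667 × 0.453990 = 3.59409 m.
A = ½ × 2.6 × 1.31 = 1.703 m².
Resultant F = γ·h_c·A = 9.81 × 3.59409 × 1.703 = 60.0444 kN.
I_c = b·h³/36 = 2.6 × 1.31³/36 = 0.162362 m⁴.
Centre of pressure: y_p = y_c + I_c/(y_c·A) = 7.91667 + 0.162362/(7.91667 × 1.703) = 7.91667 + 0.0120428 = 7.92871 m along the plane.
The resultant acts 0.436667 + 0.0120428 = 0.44871 m (along the plate) below the hinge at the top edge, so the moment about the hinge is M = F × 0.44871 = 60.0444 × 0.44871 = 26.9425 kN·m.
A normal force at the bottom, 1.31 m from the hinge, must supply this moment: P = 26.9425/1.31 = 20.5668 kN.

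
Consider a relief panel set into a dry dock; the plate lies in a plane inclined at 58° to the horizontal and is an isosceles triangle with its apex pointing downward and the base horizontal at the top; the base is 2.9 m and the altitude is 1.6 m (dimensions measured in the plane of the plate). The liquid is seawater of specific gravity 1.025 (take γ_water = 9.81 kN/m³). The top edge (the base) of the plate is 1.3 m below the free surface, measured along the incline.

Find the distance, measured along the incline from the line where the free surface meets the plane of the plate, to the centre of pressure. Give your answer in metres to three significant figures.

y_p = 1.91 m

γ = 1.025 × 9.81 = 10.05525 kN/m³.
Let θ = 58° be the plate's angle to the horizontal; measure y along the incline from where the plane meets the free surface. Vertical depth h = y·sinθ with sinθ = 0.848048.
With the apex down, the centroid sits h/3 = 1.6/3 = 0.533333 m below the base (the top edge), so y_c = 1.3 + 0.533333 = 1.83333 m and h_c = 1.83333 × 0.848048 = 1.55475 m.
A = ½ × 2.9 × 1.6 = 2.32 m².
Resultant F = γ·h_c·A = 10.05525 × 1.55475 × 2.32 = 36.2695 kN.
I_c = b·h³/36 = 2.9 × 1.6³/36 = 0.329956 m⁴.
Centre of pressure: y_p = y_c + I_c/(y_c·A) = 1.83333 + 0.329956/(1.83333 × 2.32) = 1.83333 + 0.077576 = 1.91091 m along the plane.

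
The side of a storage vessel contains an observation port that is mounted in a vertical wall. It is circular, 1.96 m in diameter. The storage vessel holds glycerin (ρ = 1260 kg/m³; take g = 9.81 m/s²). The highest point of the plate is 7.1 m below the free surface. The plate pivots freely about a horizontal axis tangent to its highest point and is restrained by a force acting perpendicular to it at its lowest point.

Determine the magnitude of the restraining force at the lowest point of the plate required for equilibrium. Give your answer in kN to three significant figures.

γ = ρg = 1260 × 9.81 / 1000 = 12.3606 kN/m³.
The centroid is at the centre, 0.98 m below the top of the plate, so the centroid depth is h_c = 7.1 + 0.98 = 8.08 m.
A = π(0.98)² = 3.01719 m².
Resultant F = γ·h_c·A = 12.3606 × 8.08 × 3.01719 = 301.338 kN.
I_c = πr⁴/4 = π × 0.98⁴/4 = 0.724426 m⁴.
Centre of pressure: y_p = y_c + I_c/(y_c·A) = 8.08 + 0.724426/(8.08 × 3.01719) = 8.08 + 0.0297153 = 8.10972 m along the plane.
The resultant acts 0.98 + 0.0297153 = 1.00972 m (along the plate) below the hinge at the top edge, so the moment about the hinge is M = F × 1.00972 = 301.338 × 1.00972 = 304.267 kN·m.
A normal force at the bottom, 1.96 m from the hinge, must supply this moment: P = 304.267/1.96 = 155.238 kN.

P ≈ 155 kN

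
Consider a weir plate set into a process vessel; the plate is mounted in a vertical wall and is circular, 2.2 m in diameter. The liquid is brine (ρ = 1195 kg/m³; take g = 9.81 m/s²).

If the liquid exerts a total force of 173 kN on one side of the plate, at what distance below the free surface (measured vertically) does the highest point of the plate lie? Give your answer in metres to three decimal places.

γ = ρg = 1195 × 9.81 / 1000 = 11.72295 kN/m³.
A = π(1.1)² = 3.80133 m².
From F = γ·h_c·A, the centroid depth is h_c = 173/(11.72295 × 3.80133) = 3.88216 m.
The centroid is at the centre, 1.1 m below the top of the plate, so the highest point sits at h_top = 3.88216 − 1.1 = 2.78216 m below the surface.

d_top ≈ 2.782 m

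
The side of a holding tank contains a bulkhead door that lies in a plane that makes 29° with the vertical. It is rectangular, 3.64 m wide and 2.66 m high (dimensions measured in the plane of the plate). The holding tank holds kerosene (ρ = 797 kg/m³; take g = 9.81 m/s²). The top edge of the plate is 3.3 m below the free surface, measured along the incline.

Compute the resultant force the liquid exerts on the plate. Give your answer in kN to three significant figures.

γ = ρg = 797 × 9.81 / 1000 = 7.81857 kN/m³.
The plate makes 29° with the vertical, i.e. θ = 90° − 29° = 61° to the horizontal. Measuring y along the incline from the free-surface line, vertical depth h = y·sinθ with sinθ = 0.874620.
The centroid lies 2.66/2 = 1.33 m below the top edge, so y_c = 3.3 + 1.33 = 4.63 m and h_c = 4.63 × 0.874620 = 4.04949 m.
A = 3.64 × 2.66 = 9.6824 m².
Resultant F = γ·h_c·A = 7.81857 × 4.04949 × 9.6824 = 306.557 kN.

F ≈ 307 kN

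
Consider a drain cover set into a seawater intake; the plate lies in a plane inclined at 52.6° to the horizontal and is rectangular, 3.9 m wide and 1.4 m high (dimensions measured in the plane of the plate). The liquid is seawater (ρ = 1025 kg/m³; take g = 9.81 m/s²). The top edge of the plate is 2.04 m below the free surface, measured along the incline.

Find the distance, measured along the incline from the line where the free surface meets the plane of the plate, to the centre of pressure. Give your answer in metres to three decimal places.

y_p = 2.800 m

γ = ρg = 1025 × 9.81 / 1000 = 10.05525 kN/m³.
Let θ = 52.6° be the plate's angle to the horizontal; measure y along the incline from where the plane meets the free surface. Vertical depth h = y·sinθ with sinθ = 0.794415.
The centroid lies 1.4/2 = 0.7 m below the top edge, so y_c = 2.04 + 0.7 = 2.74 m and h_c = 2.74 × 0.794415 = 2.1767 m.
A = 3.9 × 1.4 = 5.46 m².
Resultant F = γ·h_c·A = 10.05525 × 2.1767 × 5.46 = 119.504 kN.
I_c = b·h³/12 = 3.9 × 1.4³/12 = 0.8918 m⁴.
Centre of pressure: y_p = y_c + I_c/(y_c·A) = 2.74 + 0.8918/(2.74 × 5.46) = 2.74 + 0.0596107 = 2.79961 m along the plane.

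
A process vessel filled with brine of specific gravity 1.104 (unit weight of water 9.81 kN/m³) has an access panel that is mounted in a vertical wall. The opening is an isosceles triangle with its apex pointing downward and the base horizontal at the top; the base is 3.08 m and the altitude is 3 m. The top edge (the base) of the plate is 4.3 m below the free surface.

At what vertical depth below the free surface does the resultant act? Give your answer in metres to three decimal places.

h_p = 5.394 m

γ = 1.104 × 9.81 = 10.83024 kN/m³.
With the apex down, the centroid sits h/3 = 3/3 = 1 m below the base (the top edge), so the centroid depth is h_c = 4.3 + 1 = 5.3 m.
A = ½ × 3.08 × 3 = 4.62 m².
Resultant F = γ·h_c·A = 10.83024 × 5.3 × 4.62 = 265.189 kN.
I_c = b·h³/36 = 3.08 × 3³/36 = 2.31 m⁴.
Centre of pressure: y_p = y_c + I_c/(y_c·A) = 5.3 + 2.31/(5.3 × 4.62) = 5.3 + 0.0943396 = 5.39434 m along the plane.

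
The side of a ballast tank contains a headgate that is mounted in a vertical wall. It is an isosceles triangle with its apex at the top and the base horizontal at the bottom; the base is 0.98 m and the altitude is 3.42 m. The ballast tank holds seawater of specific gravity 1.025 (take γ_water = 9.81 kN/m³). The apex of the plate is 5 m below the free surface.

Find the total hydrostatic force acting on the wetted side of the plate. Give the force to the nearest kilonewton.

γ = 1.025 × 9.81 = 10.05525 kN/m³.
With the apex up, the centroid sits 2h/3 = 2 × 3.42/3 = 2.28 m below the apex, so the centroid depth is h_c = 5 + 2.28 = 7.28 m.
A = ½ × 0.98 × 3.42 = 1.6758 m².
Resultant F = γ·h_c·A = 10.05525 × 7.28 × 1.6758 = 122.672 kN.

F ≈ 123 kN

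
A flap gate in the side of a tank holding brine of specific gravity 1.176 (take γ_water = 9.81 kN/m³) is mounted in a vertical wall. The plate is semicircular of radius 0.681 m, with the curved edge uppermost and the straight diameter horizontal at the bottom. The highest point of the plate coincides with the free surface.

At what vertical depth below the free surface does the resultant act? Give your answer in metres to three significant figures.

γ = 1.176 × 9.81 = 11.53656 kN/m³.
The centroid lies 4r/(3π) = 0.289025 m above the diameter, so r − 4r/(3π) = 0.681 − 0.289025 = 0.391975 m below the topmost point, so the centroid depth is h_c = 0.391975 m.
A = πr²/2 = π × 0.681²/2 = 0.728474 m².
Resultant F = γ·h_c·A = 11.53656 × 0.391975 × 0.728474 = 3.29419 kN.
I_c = (π/8 − 8/(9π))·r⁴ = 0.109757 × 0.681⁴ = 0.0236059 m⁴.
Centre of pressure: y_p = y_c + I_c/(y_c·A) = 0.391975 + 0.0236059/(0.391975 × 0.728474) = 0.391975 + 0.08267 = 0.474645 m along the plane.

h_p = 0.475 m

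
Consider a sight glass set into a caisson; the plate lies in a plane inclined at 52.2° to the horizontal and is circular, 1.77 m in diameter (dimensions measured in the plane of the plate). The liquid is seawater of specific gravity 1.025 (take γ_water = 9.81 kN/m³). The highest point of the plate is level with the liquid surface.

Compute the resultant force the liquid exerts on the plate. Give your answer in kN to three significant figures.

F ≈ 17.3 kN

γ = 1.025 × 9.81 = 10.05525 kN/m³.
Let θ = 52.2° be the plate's angle to the horizontal; measure y along the incline from where the plane meets the free surface. Vertical depth h = y·sinθ with sinθ = 0.790155.
The centroid is at the centre, 0.885 m below the top of the plate, so y_c = 0.885 m and h_c = 0.885 × 0.790155 = 0.699287 m.
A = π(0.885)² = 2.46057 m².
Resultant F = γ·h_c·A = 10.05525 × 0.699287 × 2.46057 = 17.3015 kN.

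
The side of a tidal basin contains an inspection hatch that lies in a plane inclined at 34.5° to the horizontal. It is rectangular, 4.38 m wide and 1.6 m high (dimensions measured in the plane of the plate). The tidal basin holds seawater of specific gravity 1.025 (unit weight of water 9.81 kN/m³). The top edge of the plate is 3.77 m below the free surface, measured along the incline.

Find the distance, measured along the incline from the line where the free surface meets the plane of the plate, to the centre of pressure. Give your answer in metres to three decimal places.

γ = 1.025 × 9.81 = 10.05525 kN/m³.
Let θ = 34.5° be the plate's angle to the horizontal; measure y along the incline from where the plane meets the free surface. Vertical depth h = y·sinθ with sinθ = 0.566406.
The centroid lies 1.6/2 = 0.8 m below the top edge, so y_c = 3.77 + 0.8 = 4.57 m and h_c = 4.57 × 0.566406 = 2.58848 m.
A = 4.38 × 1.6 = 7.008 m².
Resultant F = γ·h_c·A = 10.05525 × 2.58848 × 7.008 = 182.403 kN.
I_c = b·h³/12 = 4.38 × 1.6³/12 = 1.49504 m⁴.
Centre of pressure: y_p = y_c + I_c/(y_c·A) = 4.57 + 1.49504/(4.57 × 7.008) = 4.57 + 0.0466813 = 4.61668 m along the plane.

y_p = 4.617 m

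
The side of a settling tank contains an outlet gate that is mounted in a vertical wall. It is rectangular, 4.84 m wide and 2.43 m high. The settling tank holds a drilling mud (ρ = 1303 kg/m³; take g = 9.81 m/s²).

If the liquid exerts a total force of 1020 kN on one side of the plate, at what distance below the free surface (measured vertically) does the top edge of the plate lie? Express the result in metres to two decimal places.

d_top ≈ 5.57 m

γ = ρg = 1303 × 9.81 / 1000 = 12.78243 kN/m³.
A = 4.84 × 2.43 = 11.7612 m².
From F = γ·h_c·A, the centroid depth is h_c = 1020/(12.78243 × 11.7612) = 6.78477 m.
The centroid lies 2.43/2 = 1.215 m below the top edge, so the top edge sits at h_top = 6.78477 − 1.215 = 5.56977 m below the surface.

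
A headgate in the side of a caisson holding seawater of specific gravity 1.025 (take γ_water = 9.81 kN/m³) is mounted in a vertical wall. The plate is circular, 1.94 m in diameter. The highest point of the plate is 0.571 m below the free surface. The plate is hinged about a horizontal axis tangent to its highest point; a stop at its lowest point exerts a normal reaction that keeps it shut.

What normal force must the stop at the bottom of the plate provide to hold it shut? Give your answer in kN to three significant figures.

P ≈ 26.5 kN

γ = 1.025 × 9.81 = 10.05525 kN/m³.
The centroid is at the centre, 0.97 m below the top of the plate, so the centroid depth is h_c = 0.571 + 0.97 = 1.541 m.
A = π(0.97)² = 2.95592 m².
Resultant F = γ·h_c·A = 10.05525 × 1.541 × 2.95592 = 45.8024 kN.
I_c = πr⁴/4 = π × 0.97⁴/4 = 0.695307 m⁴.
Centre of pressure: y_p = y_c + I_c/(y_c·A) = 1.541 + 0.695307/(1.541 × 2.95592) = 1.541 + 0.152645 = 1.69364 m along the plane.
The resultant acts 0.97 + 0.152645 = 1.12264 m (along the plate) below the hinge at the top edge, so the moment about the hinge is M = F × 1.12264 = 45.8024 × 1.12264 = 51.4196 kN·m.
A normal force at the bottom, 1.94 m from the hinge, must supply this moment: P = 51.4196/1.94 = 26.5049 kN.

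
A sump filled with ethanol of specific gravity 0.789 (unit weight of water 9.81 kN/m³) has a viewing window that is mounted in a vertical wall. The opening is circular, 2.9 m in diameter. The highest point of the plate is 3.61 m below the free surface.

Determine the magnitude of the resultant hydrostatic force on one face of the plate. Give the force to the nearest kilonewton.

F ≈ 259 kN

γ = 0.789 × 9.81 = 7.74009 kN/m³.
The centroid is at the centre, 1.45 m below the top of the plate, so the centroid depth is h_c = 3.61 + 1.45 = 5.06 m.
A = π(1.45)² = 6.6052 m².
Resultant F = γ·h_c·A = 7.74009 × 5.06 × 6.6052 = 258.692 kN.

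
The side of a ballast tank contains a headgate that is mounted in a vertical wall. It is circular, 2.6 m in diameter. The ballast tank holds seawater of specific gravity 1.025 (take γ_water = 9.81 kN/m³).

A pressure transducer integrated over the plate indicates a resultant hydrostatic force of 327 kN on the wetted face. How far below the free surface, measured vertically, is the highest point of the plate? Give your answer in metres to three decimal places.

d_top ≈ 4.825 m

γ = 1.025 × 9.81 = 10.05525 kN/m³.
A = π(1.3)² = 5.30929 m².
From F = γ·h_c·A, the centroid depth is h_c = 327/(10.05525 × 5.30929) = 6.12517 m.
The centroid is at the centre, 1.3 m below the top of the plate, so the highest point sits at h_top = 6.12517 − 1.3 = 4.82517 m below the surface.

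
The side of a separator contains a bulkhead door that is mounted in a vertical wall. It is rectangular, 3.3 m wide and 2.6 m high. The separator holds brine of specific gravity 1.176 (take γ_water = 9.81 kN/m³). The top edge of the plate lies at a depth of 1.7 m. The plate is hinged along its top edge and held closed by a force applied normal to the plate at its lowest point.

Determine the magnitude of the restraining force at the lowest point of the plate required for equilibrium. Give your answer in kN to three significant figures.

γ = 1.176 × 9.81 = 11.53656 kN/m³.
The centroid lies 2.6/2 = 1.3 m below the top edge, so the centroid depth is h_c = 1.7 + 1.3 = 3 m.
A = 3.3 × 2.6 = 8.58 m².
Resultant F = γ·h_c·A = 11.53656 × 3 × 8.58 = 296.951 kN.
I_c = b·h³/12 = 3.3 × 2.6³/12 = 4.8334 m⁴.
Centre of pressure: y_p = y_c + I_c/(y_c·A) = 3 + 4.8334/(3 × 8.58) = 3 + 0.187778 = 3.18778 m along the plane.
The resultant acts 1.3 + 0.187778 = 1.48778 m (along the plate) below the hinge at the top edge, so the moment about the hinge is M = F × 1.48778 = 296.951 × 1.48778 = 441.798 kN·m.
A normal force at the bottom, 2.6 m from the hinge, must supply this moment: P = 441.798/2.6 = 169.922 kN.

P ≈ 170 kN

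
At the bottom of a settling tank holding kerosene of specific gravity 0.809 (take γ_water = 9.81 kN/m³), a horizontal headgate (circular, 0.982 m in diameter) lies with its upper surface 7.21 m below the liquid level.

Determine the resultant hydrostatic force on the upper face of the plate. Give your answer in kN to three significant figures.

F ≈ 43.3 kN

γ = 0.809 × 9.81 = 7.93629 kN/m³.
The plate is horizontal, so pressure is uniform at p = γ·h = 7.93629 × 7.21 = 57.2207 kN/m².
A = π(0.491)² = 0.757378 m².
F = p·A = 57.2207 × 0.757378 = 43.3377 kN.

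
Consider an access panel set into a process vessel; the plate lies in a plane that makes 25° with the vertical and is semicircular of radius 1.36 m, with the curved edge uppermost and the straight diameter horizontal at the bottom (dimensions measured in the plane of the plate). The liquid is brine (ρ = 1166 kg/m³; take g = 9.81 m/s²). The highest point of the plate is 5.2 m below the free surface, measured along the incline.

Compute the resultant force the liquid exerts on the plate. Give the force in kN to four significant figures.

γ = ρg = 1166 × 9.81 / 1000 = 11.43846 kN/m³.
The plate makes 25° with the vertical, i.e. θ = 90° − 25° = 65° to the horizontal. Measuring y along the incline from the free-surface line, vertical depth h = y·sinθ with sinθ = 0.906308.
The centroid lies 4r/(3π) = 0.577202 m above the diameter, so r − 4r/(3π) = 1.36 − 0.577202 = 0.782798 m below the topmost point, so y_c = 5.2 + 0.782798 = 5.9828 m and h_c = 5.9828 × 0.906308 = 5.42226 m.
A = πr²/2 = π × 1.36²/2 = 2.90534 m².
Resultant F = γ·h_c·A = 11.43846 × 5.42226 × 2.90534 = 180.196 kN.

F ≈ 180.2 kN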